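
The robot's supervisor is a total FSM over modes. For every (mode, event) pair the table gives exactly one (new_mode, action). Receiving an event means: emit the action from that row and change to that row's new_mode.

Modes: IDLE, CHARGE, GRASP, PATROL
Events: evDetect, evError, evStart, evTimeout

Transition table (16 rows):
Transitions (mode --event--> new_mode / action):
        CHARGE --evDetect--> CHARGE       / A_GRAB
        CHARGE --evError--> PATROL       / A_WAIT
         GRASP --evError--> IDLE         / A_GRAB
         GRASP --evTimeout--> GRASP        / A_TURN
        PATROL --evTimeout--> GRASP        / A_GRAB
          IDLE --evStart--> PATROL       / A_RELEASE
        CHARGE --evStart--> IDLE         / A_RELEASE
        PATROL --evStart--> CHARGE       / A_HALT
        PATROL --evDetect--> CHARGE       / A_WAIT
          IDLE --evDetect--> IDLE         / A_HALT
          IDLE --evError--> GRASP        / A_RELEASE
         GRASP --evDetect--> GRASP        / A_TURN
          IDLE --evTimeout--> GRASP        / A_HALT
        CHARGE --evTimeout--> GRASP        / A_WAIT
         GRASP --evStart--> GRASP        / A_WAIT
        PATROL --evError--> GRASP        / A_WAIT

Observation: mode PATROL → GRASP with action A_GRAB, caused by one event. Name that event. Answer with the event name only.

try evDetect: (PATROL, evDetect) → (CHARGE, A_WAIT)
try evError: (PATROL, evError) → (GRASP, A_WAIT)
try evStart: (PATROL, evStart) → (CHARGE, A_HALT)
try evTimeout: (PATROL, evTimeout) → (GRASP, A_GRAB)  ← matches

evTimeout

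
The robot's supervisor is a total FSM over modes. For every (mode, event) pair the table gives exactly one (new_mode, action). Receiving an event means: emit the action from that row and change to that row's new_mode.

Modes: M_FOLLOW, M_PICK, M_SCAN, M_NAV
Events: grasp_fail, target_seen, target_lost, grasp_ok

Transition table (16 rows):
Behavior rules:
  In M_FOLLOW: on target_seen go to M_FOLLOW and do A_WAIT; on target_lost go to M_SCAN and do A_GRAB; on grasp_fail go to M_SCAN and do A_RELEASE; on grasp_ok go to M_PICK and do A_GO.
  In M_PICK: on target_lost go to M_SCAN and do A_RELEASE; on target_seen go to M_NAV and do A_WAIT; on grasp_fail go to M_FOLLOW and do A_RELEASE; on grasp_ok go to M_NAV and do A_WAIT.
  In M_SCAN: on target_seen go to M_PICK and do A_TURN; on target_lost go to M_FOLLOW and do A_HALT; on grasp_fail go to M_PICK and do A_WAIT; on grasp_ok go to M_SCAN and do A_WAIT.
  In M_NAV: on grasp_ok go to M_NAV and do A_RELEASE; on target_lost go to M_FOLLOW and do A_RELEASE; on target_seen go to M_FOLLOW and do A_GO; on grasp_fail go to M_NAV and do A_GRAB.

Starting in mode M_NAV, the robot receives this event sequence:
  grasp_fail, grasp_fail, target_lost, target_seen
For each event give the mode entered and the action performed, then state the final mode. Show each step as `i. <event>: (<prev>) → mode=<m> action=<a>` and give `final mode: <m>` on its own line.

final mode: M_FOLLOW

1. grasp_fail: (M_NAV) → mode=M_NAV action=A_GRAB
2. grasp_fail: (M_NAV) → mode=M_NAV action=A_GRAB
3. target_lost: (M_NAV) → mode=M_FOLLOW action=A_RELEASE
4. target_seen: (M_FOLLOW) → mode=M_FOLLOW action=A_WAIT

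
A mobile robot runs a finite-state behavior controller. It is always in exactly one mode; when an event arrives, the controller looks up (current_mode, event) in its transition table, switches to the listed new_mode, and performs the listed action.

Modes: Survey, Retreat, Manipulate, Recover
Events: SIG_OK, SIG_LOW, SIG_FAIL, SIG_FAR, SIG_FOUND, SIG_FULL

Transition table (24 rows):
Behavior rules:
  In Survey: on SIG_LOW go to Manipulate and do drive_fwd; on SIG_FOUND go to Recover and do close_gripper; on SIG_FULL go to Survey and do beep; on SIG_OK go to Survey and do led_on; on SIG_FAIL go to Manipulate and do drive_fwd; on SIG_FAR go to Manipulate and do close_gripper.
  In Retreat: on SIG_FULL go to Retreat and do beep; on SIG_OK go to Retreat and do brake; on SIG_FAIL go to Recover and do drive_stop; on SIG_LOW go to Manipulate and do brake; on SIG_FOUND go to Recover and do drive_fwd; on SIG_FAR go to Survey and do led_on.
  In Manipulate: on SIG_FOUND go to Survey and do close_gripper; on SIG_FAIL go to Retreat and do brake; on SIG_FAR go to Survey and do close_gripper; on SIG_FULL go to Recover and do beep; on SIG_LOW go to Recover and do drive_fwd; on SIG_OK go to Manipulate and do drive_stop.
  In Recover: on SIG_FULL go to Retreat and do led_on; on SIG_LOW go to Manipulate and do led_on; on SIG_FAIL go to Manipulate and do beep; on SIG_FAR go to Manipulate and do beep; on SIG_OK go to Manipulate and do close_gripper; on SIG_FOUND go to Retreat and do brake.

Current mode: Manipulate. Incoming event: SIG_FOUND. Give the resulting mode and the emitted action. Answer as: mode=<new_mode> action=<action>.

mode=Survey action=close_gripper

current mode = Manipulate; filter table to that mode:
  (Manipulate, SIG_FOUND) → (Survey, close_gripper)  ← event matches
  (Manipulate, SIG_FAIL) → (Retreat, brake)
  (Manipulate, SIG_FAR) → (Survey, close_gripper)
  (Manipulate, SIG_FULL) → (Recover, beep)
  (Manipulate, SIG_LOW) → (Recover, drive_fwd)
  (Manipulate, SIG_OK) → (Manipulate, drive_stop)
event = SIG_FOUND selects (Survey, close_gripper)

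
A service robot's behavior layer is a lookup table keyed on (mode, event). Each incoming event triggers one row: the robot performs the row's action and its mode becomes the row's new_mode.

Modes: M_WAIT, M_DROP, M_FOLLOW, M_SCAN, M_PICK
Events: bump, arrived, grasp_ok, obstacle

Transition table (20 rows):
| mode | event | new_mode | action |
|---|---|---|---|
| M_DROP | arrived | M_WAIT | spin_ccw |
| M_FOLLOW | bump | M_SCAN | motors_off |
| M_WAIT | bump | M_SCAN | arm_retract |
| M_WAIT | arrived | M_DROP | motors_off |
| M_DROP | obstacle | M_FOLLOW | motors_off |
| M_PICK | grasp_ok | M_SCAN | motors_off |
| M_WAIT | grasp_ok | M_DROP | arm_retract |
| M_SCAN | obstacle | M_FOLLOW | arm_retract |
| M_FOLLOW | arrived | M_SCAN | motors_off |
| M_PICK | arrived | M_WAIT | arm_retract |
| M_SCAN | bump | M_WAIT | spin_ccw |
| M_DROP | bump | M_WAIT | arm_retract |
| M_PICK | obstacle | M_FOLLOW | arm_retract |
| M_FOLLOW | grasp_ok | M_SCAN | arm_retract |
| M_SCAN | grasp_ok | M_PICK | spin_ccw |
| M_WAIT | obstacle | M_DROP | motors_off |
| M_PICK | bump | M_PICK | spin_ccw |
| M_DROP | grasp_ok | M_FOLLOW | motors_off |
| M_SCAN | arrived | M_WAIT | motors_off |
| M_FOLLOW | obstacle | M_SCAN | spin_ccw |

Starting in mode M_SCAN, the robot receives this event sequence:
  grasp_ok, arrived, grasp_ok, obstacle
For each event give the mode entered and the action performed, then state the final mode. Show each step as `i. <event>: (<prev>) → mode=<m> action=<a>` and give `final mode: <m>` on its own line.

1. grasp_ok: (M_SCAN) → mode=M_PICK action=spin_ccw
2. arrived: (M_PICK) → mode=M_WAIT action=arm_retract
3. grasp_ok: (M_WAIT) → mode=M_DROP action=arm_retract
4. obstacle: (M_DROP) → mode=M_FOLLOW action=motors_off

final mode: M_FOLLOW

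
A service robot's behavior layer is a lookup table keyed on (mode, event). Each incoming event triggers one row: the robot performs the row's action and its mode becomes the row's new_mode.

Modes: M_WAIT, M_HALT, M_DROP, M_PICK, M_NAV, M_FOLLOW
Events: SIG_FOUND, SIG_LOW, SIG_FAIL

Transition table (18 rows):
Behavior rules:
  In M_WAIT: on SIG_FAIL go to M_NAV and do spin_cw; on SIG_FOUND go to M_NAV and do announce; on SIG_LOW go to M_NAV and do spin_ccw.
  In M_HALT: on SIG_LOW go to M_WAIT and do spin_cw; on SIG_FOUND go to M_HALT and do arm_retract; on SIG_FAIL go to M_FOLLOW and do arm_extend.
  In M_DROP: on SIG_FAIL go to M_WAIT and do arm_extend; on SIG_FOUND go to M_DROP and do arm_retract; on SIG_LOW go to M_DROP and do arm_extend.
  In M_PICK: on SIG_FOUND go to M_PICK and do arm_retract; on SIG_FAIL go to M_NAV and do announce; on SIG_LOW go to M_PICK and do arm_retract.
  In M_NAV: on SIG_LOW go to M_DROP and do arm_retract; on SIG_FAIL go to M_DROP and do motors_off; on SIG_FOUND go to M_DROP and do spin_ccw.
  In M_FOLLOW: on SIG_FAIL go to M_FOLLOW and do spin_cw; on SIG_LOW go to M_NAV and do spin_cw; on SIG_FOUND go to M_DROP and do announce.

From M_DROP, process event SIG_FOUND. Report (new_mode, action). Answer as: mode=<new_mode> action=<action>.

mode=M_DROP action=arm_retract

current mode = M_DROP; filter table to that mode:
  (M_DROP, SIG_FAIL) → (M_WAIT, arm_extend)
  (M_DROP, SIG_FOUND) → (M_DROP, arm_retract)  ← event matches
  (M_DROP, SIG_LOW) → (M_DROP, arm_extend)
event = SIG_FOUND selects (M_DROP, arm_retract)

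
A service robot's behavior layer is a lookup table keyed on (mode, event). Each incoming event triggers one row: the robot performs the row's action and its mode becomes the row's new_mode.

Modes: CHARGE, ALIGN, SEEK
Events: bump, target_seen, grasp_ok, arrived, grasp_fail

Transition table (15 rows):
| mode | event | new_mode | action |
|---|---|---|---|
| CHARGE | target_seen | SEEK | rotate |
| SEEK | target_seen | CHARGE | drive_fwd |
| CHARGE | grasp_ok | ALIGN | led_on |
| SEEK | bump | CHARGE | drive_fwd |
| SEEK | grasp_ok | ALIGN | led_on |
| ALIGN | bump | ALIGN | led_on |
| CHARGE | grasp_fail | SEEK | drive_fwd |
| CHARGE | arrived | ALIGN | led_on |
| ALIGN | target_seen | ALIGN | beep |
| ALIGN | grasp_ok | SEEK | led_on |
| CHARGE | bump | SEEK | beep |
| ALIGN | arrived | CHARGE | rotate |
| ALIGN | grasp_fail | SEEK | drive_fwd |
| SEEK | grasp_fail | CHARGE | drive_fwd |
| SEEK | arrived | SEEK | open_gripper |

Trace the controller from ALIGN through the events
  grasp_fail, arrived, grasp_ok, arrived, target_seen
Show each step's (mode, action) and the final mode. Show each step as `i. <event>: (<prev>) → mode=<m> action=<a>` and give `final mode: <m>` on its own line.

1. grasp_fail: (ALIGN) → mode=SEEK action=drive_fwd
2. arrived: (SEEK) → mode=SEEK action=open_gripper
3. grasp_ok: (SEEK) → mode=ALIGN action=led_on
4. arrived: (ALIGN) → mode=CHARGE action=rotate
5. target_seen: (CHARGE) → mode=SEEK action=rotate

final mode: SEEK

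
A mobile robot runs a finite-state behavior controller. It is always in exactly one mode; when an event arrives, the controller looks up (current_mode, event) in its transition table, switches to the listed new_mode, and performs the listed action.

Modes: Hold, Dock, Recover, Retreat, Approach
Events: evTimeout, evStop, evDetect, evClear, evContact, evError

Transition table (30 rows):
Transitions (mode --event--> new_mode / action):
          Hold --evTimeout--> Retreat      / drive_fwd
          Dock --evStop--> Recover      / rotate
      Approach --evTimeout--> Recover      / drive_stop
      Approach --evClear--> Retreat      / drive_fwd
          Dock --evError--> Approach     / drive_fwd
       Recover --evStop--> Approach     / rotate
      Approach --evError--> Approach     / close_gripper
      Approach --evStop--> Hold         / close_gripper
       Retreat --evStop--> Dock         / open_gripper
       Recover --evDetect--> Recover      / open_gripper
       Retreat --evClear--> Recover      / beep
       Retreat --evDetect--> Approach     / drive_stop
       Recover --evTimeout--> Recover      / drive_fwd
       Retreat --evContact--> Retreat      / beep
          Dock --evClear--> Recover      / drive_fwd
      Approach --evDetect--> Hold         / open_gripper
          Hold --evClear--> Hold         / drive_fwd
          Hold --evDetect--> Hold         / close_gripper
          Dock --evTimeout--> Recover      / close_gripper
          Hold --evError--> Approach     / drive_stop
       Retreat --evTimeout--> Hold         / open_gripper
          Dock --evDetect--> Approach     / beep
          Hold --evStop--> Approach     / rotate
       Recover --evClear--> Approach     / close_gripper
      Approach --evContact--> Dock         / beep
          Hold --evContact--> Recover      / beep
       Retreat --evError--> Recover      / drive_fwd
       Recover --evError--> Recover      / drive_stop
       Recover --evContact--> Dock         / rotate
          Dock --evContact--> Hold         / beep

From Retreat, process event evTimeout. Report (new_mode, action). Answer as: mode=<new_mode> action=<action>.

current mode = Retreat; filter table to that mode:
  (Retreat, evStop) → (Dock, open_gripper)
  (Retreat, evClear) → (Recover, beep)
  (Retreat, evDetect) → (Approach, drive_stop)
  (Retreat, evContact) → (Retreat, beep)
  (Retreat, evTimeout) → (Hold, open_gripper)  ← event matches
  (Retreat, evError) → (Recover, drive_fwd)
event = evTimeout selects (Hold, open_gripper)

mode=Hold action=open_gripper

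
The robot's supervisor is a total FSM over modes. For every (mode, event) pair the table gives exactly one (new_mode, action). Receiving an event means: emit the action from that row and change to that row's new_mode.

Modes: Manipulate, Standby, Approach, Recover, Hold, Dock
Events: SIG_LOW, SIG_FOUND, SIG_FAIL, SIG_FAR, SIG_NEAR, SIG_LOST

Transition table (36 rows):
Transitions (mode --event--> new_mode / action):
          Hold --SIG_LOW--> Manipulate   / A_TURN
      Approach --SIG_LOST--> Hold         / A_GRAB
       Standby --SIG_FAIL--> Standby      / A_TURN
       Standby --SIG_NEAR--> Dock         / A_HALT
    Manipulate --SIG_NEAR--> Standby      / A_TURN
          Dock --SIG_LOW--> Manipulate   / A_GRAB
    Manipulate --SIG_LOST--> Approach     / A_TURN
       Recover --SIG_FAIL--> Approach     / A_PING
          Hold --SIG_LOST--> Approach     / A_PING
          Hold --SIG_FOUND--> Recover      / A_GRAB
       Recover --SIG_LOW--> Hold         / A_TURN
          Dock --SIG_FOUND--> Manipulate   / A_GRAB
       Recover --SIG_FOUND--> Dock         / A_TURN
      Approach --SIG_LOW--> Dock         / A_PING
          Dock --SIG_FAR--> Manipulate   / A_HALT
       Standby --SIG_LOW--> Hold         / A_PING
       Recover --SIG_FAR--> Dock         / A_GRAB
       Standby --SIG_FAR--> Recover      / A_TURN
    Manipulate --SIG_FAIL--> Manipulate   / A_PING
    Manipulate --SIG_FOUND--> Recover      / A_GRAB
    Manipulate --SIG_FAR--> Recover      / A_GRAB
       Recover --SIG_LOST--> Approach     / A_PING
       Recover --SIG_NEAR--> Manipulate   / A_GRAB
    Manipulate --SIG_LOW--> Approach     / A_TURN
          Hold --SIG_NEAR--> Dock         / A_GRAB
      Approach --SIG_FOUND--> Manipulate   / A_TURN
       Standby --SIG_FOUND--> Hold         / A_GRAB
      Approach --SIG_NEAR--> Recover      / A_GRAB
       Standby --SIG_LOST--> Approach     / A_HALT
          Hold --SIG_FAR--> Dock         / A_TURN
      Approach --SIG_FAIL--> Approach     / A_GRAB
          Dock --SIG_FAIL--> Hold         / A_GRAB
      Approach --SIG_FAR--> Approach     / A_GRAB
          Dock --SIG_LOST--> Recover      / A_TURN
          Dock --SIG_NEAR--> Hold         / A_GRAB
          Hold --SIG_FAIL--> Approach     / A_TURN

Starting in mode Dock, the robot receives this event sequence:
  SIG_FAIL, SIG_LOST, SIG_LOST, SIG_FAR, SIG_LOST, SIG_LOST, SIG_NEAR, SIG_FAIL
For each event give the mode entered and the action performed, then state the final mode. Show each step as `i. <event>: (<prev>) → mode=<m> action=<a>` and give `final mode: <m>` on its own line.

final mode: Approach

1. SIG_FAIL: (Dock) → mode=Hold action=A_GRAB
2. SIG_LOST: (Hold) → mode=Approach action=A_PING
3. SIG_LOST: (Approach) → mode=Hold action=A_GRAB
4. SIG_FAR: (Hold) → mode=Dock action=A_TURN
5. SIG_LOST: (Dock) → mode=Recover action=A_TURN
6. SIG_LOST: (Recover) → mode=Approach action=A_PING
7. SIG_NEAR: (Approach) → mode=Recover action=A_GRAB
8. SIG_FAIL: (Recover) → mode=Approach action=A_PING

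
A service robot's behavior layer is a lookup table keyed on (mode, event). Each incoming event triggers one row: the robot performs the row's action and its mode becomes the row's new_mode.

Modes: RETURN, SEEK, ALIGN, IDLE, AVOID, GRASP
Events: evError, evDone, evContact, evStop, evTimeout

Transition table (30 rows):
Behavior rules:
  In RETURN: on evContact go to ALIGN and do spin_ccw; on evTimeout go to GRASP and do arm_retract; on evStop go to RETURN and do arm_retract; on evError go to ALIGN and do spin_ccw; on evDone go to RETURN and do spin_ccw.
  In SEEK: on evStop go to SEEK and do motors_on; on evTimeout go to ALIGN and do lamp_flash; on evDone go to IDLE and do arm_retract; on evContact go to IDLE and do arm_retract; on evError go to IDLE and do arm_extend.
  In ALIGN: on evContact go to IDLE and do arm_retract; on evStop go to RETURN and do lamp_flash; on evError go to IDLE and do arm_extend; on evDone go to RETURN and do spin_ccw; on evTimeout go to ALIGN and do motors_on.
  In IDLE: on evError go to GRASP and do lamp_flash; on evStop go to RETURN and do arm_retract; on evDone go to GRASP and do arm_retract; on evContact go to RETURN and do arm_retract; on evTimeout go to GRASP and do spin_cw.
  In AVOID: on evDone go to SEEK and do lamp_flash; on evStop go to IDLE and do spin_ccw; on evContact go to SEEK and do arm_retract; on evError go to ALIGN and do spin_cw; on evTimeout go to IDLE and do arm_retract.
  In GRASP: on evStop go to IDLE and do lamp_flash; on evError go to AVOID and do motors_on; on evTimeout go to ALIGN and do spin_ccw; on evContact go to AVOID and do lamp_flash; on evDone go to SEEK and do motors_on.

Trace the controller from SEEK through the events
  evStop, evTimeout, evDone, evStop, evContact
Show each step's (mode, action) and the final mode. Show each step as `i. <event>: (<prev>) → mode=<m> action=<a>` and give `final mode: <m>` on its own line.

1. evStop: (SEEK) → mode=SEEK action=motors_on
2. evTimeout: (SEEK) → mode=ALIGN action=lamp_flash
3. evDone: (ALIGN) → mode=RETURN action=spin_ccw
4. evStop: (RETURN) → mode=RETURN action=arm_retract
5. evContact: (RETURN) → mode=ALIGN action=spin_ccw

final mode: ALIGN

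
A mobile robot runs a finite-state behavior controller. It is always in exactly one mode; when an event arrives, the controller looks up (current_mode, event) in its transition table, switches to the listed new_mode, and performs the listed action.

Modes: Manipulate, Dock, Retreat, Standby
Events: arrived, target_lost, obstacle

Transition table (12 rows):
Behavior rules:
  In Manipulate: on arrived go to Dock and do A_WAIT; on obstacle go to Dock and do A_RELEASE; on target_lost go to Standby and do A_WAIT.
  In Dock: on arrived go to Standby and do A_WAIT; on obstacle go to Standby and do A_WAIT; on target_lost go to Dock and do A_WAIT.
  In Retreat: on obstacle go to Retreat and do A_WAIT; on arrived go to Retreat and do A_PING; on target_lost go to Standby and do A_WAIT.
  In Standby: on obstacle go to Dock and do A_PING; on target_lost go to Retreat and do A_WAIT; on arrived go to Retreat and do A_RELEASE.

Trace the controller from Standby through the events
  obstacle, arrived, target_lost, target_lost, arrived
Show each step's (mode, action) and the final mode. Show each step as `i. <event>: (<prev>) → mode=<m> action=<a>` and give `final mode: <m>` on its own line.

1. obstacle: (Standby) → mode=Dock action=A_PING
2. arrived: (Dock) → mode=Standby action=A_WAIT
3. target_lost: (Standby) → mode=Retreat action=A_WAIT
4. target_lost: (Retreat) → mode=Standby action=A_WAIT
5. arrived: (Standby) → mode=Retreat action=A_RELEASE

final mode: Retreat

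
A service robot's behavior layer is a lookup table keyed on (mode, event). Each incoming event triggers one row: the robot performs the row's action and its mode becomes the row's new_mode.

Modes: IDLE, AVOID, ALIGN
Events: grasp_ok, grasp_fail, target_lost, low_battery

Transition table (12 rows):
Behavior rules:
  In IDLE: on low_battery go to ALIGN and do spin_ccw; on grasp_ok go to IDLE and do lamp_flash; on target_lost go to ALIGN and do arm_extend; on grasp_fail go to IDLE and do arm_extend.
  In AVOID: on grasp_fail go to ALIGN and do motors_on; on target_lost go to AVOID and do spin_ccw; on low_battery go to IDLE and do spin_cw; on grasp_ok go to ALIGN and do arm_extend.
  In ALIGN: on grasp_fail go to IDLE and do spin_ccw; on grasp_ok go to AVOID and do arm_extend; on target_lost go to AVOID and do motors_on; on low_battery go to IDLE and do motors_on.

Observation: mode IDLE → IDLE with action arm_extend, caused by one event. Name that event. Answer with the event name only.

try grasp_ok: (IDLE, grasp_ok) → (IDLE, lamp_flash)
try grasp_fail: (IDLE, grasp_fail) → (IDLE, arm_extend)  ← matches
try target_lost: (IDLE, target_lost) → (ALIGN, arm_extend)
try low_battery: (IDLE, low_battery) → (ALIGN, spin_ccw)

grasp_fail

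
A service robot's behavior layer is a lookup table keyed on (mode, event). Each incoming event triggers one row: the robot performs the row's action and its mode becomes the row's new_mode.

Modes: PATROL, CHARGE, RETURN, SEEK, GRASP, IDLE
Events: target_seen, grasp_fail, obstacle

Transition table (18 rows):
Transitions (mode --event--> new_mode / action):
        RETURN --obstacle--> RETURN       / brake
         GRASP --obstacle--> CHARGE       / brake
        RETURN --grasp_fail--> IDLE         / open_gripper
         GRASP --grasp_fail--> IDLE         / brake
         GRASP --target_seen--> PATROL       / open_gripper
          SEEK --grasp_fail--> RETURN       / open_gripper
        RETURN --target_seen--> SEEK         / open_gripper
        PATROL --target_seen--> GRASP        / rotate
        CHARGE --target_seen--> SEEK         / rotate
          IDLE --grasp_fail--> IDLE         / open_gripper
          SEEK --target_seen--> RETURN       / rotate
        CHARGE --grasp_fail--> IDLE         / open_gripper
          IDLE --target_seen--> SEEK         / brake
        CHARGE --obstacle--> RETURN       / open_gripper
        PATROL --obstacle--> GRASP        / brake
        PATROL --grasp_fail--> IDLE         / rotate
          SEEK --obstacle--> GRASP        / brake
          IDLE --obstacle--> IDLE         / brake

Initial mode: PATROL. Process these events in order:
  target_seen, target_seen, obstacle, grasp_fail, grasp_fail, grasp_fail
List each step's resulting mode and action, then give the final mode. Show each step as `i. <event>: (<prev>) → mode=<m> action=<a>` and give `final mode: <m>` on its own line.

1. target_seen: (PATROL) → mode=GRASP action=rotate
2. target_seen: (GRASP) → mode=PATROL action=open_gripper
3. obstacle: (PATROL) → mode=GRASP action=brake
4. grasp_fail: (GRASP) → mode=IDLE action=brake
5. grasp_fail: (IDLE) → mode=IDLE action=open_gripper
6. grasp_fail: (IDLE) → mode=IDLE action=open_gripper

final mode: IDLE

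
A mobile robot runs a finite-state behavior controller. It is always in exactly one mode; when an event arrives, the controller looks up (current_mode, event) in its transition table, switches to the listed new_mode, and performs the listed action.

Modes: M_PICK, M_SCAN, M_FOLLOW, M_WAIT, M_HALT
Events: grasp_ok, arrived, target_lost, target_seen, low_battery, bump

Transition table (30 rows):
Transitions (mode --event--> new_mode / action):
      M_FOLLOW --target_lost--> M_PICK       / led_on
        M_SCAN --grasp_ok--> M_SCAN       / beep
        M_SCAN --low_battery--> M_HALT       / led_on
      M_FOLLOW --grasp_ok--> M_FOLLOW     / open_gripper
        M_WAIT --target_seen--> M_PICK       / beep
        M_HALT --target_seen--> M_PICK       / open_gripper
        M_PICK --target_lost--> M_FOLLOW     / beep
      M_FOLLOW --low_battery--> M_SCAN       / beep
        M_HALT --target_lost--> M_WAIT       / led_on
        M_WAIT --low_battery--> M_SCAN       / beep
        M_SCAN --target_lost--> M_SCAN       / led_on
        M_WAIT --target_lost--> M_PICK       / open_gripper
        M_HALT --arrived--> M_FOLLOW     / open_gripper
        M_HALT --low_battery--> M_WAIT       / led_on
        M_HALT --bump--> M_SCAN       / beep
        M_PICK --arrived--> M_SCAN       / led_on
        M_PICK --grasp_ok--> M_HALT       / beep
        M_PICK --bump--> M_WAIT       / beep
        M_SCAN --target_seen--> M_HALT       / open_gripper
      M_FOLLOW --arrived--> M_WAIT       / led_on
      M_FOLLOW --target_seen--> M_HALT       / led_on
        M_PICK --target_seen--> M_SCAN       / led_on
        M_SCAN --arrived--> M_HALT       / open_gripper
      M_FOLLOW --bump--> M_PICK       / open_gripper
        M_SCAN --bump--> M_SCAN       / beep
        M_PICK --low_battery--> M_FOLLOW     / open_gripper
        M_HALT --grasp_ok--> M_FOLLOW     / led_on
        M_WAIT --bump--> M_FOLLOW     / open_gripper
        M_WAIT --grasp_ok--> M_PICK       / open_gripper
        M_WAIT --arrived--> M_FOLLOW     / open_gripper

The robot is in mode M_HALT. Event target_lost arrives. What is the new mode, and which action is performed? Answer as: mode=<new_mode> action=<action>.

mode=M_WAIT action=led_on

current mode = M_HALT; filter table to that mode:
  (M_HALT, target_seen) → (M_PICK, open_gripper)
  (M_HALT, target_lost) → (M_WAIT, led_on)  ← event matches
  (M_HALT, arrived) → (M_FOLLOW, open_gripper)
  (M_HALT, low_battery) → (M_WAIT, led_on)
  (M_HALT, bump) → (M_SCAN, beep)
  (M_HALT, grasp_ok) → (M_FOLLOW, led_on)
event = target_lost selects (M_WAIT, led_on)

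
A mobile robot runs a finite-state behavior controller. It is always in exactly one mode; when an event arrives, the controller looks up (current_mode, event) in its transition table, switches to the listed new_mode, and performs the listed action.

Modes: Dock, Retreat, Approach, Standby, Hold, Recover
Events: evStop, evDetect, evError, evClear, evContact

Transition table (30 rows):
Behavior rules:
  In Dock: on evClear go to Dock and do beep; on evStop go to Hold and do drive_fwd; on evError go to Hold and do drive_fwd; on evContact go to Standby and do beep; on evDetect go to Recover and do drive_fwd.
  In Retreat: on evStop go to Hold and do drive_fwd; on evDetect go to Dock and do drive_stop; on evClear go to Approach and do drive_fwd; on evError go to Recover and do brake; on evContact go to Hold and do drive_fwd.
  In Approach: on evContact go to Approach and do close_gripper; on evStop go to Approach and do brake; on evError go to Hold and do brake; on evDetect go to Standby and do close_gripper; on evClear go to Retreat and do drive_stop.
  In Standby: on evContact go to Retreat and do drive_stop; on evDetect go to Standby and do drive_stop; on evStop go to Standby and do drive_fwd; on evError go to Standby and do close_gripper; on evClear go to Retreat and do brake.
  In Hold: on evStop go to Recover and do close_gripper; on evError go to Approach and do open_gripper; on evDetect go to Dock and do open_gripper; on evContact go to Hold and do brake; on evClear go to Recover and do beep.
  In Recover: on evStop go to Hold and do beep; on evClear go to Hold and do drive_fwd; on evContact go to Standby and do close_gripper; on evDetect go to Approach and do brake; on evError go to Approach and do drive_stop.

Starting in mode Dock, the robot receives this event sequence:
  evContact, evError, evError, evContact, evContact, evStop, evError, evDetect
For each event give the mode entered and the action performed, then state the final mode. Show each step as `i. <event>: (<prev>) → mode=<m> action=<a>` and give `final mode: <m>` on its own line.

final mode: Standby

1. evContact: (Dock) → mode=Standby action=beep
2. evError: (Standby) → mode=Standby action=close_gripper
3. evError: (Standby) → mode=Standby action=close_gripper
4. evContact: (Standby) → mode=Retreat action=drive_stop
5. evContact: (Retreat) → mode=Hold action=drive_fwd
6. evStop: (Hold) → mode=Recover action=close_gripper
7. evError: (Recover) → mode=Approach action=drive_stop
8. evDetect: (Approach) → mode=Standby action=close_gripper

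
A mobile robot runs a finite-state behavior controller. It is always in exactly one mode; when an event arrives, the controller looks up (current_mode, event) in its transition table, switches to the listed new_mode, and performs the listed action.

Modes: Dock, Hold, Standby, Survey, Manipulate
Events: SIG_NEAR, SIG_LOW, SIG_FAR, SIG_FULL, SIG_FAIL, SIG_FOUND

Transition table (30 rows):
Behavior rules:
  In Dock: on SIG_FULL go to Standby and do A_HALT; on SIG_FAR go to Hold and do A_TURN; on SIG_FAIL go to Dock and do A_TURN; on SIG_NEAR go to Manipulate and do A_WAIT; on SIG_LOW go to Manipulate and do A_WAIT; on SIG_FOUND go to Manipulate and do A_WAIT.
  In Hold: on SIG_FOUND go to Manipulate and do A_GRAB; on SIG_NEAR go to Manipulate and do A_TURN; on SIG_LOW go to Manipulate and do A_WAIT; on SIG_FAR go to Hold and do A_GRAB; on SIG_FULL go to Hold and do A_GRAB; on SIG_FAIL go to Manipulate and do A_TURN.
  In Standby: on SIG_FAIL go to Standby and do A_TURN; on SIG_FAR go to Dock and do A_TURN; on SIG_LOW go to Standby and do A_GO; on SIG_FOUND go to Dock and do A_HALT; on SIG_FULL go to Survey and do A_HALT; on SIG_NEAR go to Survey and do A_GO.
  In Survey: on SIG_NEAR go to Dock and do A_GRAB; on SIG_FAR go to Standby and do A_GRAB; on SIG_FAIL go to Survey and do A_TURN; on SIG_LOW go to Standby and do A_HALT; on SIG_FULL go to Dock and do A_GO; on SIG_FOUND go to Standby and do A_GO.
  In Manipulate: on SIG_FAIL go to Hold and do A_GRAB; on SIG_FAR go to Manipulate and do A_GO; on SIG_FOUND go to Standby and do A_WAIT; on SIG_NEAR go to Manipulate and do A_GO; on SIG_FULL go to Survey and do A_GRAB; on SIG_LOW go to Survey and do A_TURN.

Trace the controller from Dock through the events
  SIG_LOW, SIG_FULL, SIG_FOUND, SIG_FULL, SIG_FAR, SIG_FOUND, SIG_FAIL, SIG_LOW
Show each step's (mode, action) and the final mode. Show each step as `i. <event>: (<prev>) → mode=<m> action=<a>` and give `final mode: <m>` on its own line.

final mode: Manipulate

1. SIG_LOW: (Dock) → mode=Manipulate action=A_WAIT
2. SIG_FULL: (Manipulate) → mode=Survey action=A_GRAB
3. SIG_FOUND: (Survey) → mode=Standby action=A_GO
4. SIG_FULL: (Standby) → mode=Survey action=A_HALT
5. SIG_FAR: (Survey) → mode=Standby action=A_GRAB
6. SIG_FOUND: (Standby) → mode=Dock action=A_HALT
7. SIG_FAIL: (Dock) → mode=Dock action=A_TURN
8. SIG_LOW: (Dock) → mode=Manipulate action=A_WAIT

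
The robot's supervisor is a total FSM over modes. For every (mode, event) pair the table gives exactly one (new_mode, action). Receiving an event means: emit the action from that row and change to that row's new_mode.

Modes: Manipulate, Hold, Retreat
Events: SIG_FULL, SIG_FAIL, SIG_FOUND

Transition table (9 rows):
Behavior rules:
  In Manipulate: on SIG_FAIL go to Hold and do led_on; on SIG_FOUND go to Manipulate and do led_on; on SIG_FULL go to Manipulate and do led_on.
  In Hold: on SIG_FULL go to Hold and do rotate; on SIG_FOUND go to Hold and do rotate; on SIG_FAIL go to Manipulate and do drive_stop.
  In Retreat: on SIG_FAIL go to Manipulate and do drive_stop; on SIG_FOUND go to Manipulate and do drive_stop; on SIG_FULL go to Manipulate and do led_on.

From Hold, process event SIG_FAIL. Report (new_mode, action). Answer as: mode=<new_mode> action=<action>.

mode=Manipulate action=drive_stop

current mode = Hold; filter table to that mode:
  (Hold, SIG_FULL) → (Hold, rotate)
  (Hold, SIG_FOUND) → (Hold, rotate)
  (Hold, SIG_FAIL) → (Manipulate, drive_stop)  ← event matches
event = SIG_FAIL selects (Manipulate, drive_stop)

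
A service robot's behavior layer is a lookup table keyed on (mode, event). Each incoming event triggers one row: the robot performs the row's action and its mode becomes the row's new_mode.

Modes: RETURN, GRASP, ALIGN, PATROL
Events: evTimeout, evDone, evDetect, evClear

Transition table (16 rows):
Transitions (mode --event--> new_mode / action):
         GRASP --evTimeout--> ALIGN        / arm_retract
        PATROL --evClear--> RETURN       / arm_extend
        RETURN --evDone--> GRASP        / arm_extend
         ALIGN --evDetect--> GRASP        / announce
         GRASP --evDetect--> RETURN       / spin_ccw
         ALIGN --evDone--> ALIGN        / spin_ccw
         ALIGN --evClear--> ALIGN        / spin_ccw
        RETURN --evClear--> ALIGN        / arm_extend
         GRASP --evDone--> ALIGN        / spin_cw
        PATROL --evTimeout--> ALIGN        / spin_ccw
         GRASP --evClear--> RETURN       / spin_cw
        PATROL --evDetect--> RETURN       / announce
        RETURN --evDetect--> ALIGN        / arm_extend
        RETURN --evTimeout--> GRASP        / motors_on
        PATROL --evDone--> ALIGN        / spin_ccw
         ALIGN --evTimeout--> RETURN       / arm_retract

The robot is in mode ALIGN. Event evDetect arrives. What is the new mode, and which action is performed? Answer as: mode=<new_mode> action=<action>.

mode=GRASP action=announce

current mode = ALIGN; filter table to that mode:
  (ALIGN, evDetect) → (GRASP, announce)  ← event matches
  (ALIGN, evDone) → (ALIGN, spin_ccw)
  (ALIGN, evClear) → (ALIGN, spin_ccw)
  (ALIGN, evTimeout) → (RETURN, arm_retract)
event = evDetect selects (GRASP, announce)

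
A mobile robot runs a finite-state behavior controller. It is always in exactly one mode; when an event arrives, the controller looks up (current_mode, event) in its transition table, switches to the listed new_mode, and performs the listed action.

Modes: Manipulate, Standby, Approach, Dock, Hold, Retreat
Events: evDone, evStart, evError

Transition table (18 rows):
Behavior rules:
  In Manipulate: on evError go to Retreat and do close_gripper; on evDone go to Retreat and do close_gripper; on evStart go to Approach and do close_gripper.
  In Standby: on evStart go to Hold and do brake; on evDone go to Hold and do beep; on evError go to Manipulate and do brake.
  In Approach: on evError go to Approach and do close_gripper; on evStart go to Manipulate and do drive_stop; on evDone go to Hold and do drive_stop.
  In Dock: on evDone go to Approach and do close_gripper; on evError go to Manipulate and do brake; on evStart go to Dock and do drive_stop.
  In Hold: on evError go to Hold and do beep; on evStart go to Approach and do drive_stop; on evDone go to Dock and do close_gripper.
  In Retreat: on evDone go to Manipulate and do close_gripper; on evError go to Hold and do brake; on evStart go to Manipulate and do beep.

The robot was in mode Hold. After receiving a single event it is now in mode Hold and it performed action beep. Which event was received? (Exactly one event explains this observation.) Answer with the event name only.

try evDone: (Hold, evDone) → (Dock, close_gripper)
try evStart: (Hold, evStart) → (Approach, drive_stop)
try evError: (Hold, evError) → (Hold, beep)  ← matches

evError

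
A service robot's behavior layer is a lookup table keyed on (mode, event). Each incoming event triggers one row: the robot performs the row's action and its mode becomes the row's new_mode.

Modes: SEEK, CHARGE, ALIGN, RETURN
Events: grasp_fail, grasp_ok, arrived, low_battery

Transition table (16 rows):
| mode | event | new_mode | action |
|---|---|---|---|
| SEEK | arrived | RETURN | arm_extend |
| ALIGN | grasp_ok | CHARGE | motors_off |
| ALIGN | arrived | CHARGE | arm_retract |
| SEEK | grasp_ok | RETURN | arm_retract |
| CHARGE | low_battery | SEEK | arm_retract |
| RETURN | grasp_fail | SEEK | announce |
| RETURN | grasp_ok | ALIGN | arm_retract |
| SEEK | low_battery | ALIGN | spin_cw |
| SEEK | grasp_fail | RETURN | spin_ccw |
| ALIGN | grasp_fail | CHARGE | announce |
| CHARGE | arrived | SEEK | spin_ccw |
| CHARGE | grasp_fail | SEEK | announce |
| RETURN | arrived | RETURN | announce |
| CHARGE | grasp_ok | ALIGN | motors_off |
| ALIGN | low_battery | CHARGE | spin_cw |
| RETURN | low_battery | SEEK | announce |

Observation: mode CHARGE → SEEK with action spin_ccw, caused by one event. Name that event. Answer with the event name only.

arrived

try grasp_fail: (CHARGE, grasp_fail) → (SEEK, announce)
try grasp_ok: (CHARGE, grasp_ok) → (ALIGN, motors_off)
try arrived: (CHARGE, arrived) → (SEEK, spin_ccw)  ← matches
try low_battery: (CHARGE, low_battery) → (SEEK, arm_retract)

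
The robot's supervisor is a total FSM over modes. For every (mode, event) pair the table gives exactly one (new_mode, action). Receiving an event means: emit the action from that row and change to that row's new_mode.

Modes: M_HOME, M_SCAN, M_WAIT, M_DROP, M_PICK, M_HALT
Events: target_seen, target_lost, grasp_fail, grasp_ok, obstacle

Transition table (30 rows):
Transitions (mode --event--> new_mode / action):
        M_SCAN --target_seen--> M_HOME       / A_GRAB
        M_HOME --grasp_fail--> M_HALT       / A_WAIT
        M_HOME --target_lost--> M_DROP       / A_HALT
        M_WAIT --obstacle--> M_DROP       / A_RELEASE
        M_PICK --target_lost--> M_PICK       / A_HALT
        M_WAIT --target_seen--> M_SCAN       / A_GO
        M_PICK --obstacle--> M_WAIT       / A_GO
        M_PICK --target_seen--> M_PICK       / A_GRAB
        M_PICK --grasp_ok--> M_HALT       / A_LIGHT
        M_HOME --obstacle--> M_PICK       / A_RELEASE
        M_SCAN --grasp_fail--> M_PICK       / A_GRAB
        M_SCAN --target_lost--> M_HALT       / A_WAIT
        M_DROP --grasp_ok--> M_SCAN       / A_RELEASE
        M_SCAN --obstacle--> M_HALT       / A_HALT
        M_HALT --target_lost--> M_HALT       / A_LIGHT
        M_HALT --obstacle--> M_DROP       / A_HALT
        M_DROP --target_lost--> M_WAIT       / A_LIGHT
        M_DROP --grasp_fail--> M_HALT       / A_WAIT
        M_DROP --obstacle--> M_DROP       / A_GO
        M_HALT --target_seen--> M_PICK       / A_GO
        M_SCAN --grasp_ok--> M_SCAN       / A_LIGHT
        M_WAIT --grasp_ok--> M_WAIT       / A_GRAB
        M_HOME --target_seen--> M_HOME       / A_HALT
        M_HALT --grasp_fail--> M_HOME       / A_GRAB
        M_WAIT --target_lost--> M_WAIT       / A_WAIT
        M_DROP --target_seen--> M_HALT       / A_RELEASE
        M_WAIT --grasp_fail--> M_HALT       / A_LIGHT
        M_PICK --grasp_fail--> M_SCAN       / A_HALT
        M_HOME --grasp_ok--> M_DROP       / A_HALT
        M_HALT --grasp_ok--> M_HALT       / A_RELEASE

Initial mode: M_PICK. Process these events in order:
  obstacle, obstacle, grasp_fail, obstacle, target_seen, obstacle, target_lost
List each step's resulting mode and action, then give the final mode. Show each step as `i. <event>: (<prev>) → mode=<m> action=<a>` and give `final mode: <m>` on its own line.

final mode: M_WAIT

1. obstacle: (M_PICK) → mode=M_WAIT action=A_GO
2. obstacle: (M_WAIT) → mode=M_DROP action=A_RELEASE
3. grasp_fail: (M_DROP) → mode=M_HALT action=A_WAIT
4. obstacle: (M_HALT) → mode=M_DROP action=A_HALT
5. target_seen: (M_DROP) → mode=M_HALT action=A_RELEASE
6. obstacle: (M_HALT) → mode=M_DROP action=A_HALT
7. target_lost: (M_DROP) → mode=M_WAIT action=A_LIGHT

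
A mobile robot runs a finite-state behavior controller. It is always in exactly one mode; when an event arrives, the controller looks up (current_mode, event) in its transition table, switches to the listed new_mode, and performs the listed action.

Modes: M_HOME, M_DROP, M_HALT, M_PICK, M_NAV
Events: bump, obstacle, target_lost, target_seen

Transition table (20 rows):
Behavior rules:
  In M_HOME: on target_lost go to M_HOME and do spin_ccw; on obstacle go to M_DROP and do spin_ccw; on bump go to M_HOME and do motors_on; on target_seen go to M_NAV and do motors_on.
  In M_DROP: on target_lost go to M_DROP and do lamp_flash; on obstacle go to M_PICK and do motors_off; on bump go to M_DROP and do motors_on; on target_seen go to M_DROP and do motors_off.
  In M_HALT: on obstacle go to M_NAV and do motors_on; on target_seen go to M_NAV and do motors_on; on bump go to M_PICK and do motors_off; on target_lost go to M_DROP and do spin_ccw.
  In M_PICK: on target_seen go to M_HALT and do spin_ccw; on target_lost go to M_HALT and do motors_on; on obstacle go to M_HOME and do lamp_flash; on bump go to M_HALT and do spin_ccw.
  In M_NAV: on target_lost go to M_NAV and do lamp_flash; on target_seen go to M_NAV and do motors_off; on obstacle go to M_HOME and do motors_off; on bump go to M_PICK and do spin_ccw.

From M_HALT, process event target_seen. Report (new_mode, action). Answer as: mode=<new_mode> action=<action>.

current mode = M_HALT; filter table to that mode:
  (M_HALT, obstacle) → (M_NAV, motors_on)
  (M_HALT, target_seen) → (M_NAV, motors_on)  ← event matches
  (M_HALT, bump) → (M_PICK, motors_off)
  (M_HALT, target_lost) → (M_DROP, spin_ccw)
event = target_seen selects (M_NAV, motors_on)

mode=M_NAV action=motors_on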